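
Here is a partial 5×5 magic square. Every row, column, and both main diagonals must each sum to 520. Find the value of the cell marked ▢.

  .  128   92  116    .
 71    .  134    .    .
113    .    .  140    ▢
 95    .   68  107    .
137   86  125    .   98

89

Row 5: 137 + 86 + 125 + 98 + ? = 520, so (5,4) = 74.
Using column 1: 71 + 113 + 95 + 137 + ? → (1,1) = 520 − 416 = 104.
Column 3 must total 520; the given cells sum to 419, so (3,3) = 101.
From column 4, 520 − (116 + 140 + 107 + 74) gives (2,4) = 83.
Main diagonal: 104 + 101 + 107 + 98 + ? = 520, so (2,2) = 110.
Using row 1: 104 + 128 + 92 + 116 + ? → (1,5) = 520 − 440 = 80.
Using row 2: 71 + 110 + 134 + 83 + ? → (2,5) = 520 − 398 = 122.
Anti-diagonal needs 520; the known cells sum to 401, so (4,2) = 119.
Row 4 needs 520; the known cells sum to 389, so (4,5) = 131.
From column 2, 520 − (128 + 110 + 119 + 86) gives (3,2) = 77.
Column 5 needs 520; the known cells sum to 431, so (3,5) = 89.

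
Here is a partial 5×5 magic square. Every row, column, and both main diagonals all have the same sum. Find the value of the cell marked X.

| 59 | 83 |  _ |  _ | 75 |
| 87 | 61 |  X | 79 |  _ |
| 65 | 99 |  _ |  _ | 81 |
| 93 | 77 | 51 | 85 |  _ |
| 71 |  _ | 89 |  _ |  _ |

Column 1 is complete and sums to 375; that is the magic constant.
Row 4: 93 + 77 + 51 + 85 + ? = 375, so (4,5) = 69.
Column 2 needs 375; the known cells sum to 320, so (5,2) = 55.
Anti-diagonal needs 375; the known cells sum to 302, so (3,3) = 73.
Row 3: 65 + 99 + 73 + 81 + ? = 375, so (3,4) = 57.
From main diagonal, 375 − (59 + 61 + 73 + 85) gives (5,5) = 97.
The remaining cell in row 5 is (5,4) = 375 − 312 = 63.
Column 4 needs 375; the known cells sum to 284, so (1,4) = 91.
Column 5: 75 + 81 + 69 + 97 + ? = 375, so (2,5) = 53.
Row 1 must total 375; the given cells sum to 308, so (1,3) = 67.
Row 2 needs 375; the known cells sum to 280, so (2,3) = 95.

95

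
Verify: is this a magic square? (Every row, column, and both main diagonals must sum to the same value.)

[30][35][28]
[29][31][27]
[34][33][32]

No — main diagonal sums to 93 but column 2 sums to 99.

Row 1: 30 + 35 + 28 = 93.
Row 2: 29 + 31 + 27 = 87.
Row 3: 34 + 33 + 32 = 99.
Column 1: 30 + 29 + 34 = 93.
Column 2: 35 + 31 + 33 = 99.
Column 3: 28 + 27 + 32 = 87.
Main diagonal: 30 + 31 + 32 = 93.
Anti-diagonal: 28 + 31 + 34 = 93.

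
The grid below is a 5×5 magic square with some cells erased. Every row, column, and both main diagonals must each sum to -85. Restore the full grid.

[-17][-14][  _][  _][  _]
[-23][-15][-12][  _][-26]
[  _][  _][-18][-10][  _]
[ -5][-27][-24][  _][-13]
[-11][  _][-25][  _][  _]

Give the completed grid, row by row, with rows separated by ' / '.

The remaining cell in row 2 is (2,4) = -85 − (-76) = -9.
From row 4, -85 − (-5 + (-27) + (-24) + (-13)) gives (4,4) = -16.
Column 1 must total -85; the given cells sum to -56, so (3,1) = -29.
Column 3: -12 + (-18) + (-24) + (-25) + ? = -85, so (1,3) = -6.
Main diagonal needs -85; the known cells sum to -66, so (5,5) = -19.
Anti-diagonal must total -85; the given cells sum to -65, so (1,5) = -20.
Row 1 must total -85; the given cells sum to -57, so (1,4) = -28.
The remaining cell in column 4 is (5,4) = -85 − (-63) = -22.
Column 5 needs -85; the known cells sum to -78, so (3,5) = -7.
Using row 3: -29 + (-18) + (-10) + (-7) + ? → (3,2) = -85 − (-64) = -21.
The remaining cell in row 5 is (5,2) = -85 − (-77) = -8.

-17 -14 -6 -28 -20 / -23 -15 -12 -9 -26 / -29 -21 -18 -10 -7 / -5 -27 -24 -16 -13 / -11 -8 -25 -22 -19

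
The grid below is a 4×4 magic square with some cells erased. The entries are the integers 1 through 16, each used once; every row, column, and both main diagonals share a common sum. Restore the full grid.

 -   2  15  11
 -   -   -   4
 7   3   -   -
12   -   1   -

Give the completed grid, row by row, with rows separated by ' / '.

6 2 15 11 / 9 13 8 4 / 7 3 10 14 / 12 16 1 5

The entries are 1 through 16, which sum to 136, so each line sums to 136/4 = 34.
From row 1, 34 − (2 + 15 + 11) gives (1,1) = 6.
The remaining cell in column 1 is (2,1) = 34 − 25 = 9.
Anti-diagonal: 11 + 3 + 12 + ? = 34, so (2,3) = 8.
Row 2: 9 + 8 + 4 + ? = 34, so (2,2) = 13.
From column 2, 34 − (2 + 13 + 3) gives (4,2) = 16.
Using column 3: 15 + 8 + 1 + ? → (3,3) = 34 − 24 = 10.
Using main diagonal: 6 + 13 + 10 + ? → (4,4) = 34 − 29 = 5.
Using row 3: 7 + 3 + 10 + ? → (3,4) = 34 − 20 = 14.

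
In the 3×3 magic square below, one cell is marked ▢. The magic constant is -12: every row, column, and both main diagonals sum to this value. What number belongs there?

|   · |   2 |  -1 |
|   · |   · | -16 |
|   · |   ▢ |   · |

The remaining cell in row 1 is (1,1) = -12 − 1 = -13.
Column 3 must total -12; the given cells sum to -17, so (3,3) = 5.
From main diagonal, -12 − (-13 + 5) gives (2,2) = -4.
Anti-diagonal needs -12; the known cells sum to -5, so (3,1) = -7.
Using row 2: -4 + (-16) + ? → (2,1) = -12 − (-20) = 8.
Row 3 must total -12; the given cells sum to -2, so (3,2) = -10.

-10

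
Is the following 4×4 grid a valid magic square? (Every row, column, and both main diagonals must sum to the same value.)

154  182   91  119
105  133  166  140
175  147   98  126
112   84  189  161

Row 1: 154 + 182 + 91 + 119 = 546.
Row 2: 105 + 133 + 166 + 140 = 544.
Row 3: 175 + 147 + 98 + 126 = 546.
Row 4: 112 + 84 + 189 + 161 = 546.
Column 1: 154 + 105 + 175 + 112 = 546.
Column 2: 182 + 133 + 147 + 84 = 546.
Column 3: 91 + 166 + 98 + 189 = 544.
Column 4: 119 + 140 + 126 + 161 = 546.
Main diagonal: 154 + 133 + 98 + 161 = 546.
Anti-diagonal: 119 + 166 + 147 + 112 = 544.

No — column 3 sums to 544 but row 1 sums to 546.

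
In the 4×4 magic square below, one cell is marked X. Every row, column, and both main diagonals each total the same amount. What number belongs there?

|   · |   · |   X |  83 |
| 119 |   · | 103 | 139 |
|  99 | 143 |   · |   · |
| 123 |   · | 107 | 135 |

127

Anti-diagonal is complete and sums to 452; that is the magic constant.
Row 2 needs 452; the known cells sum to 361, so (2,2) = 91.
Row 4 needs 452; the known cells sum to 365, so (4,2) = 87.
The remaining cell in column 1 is (1,1) = 452 − 341 = 111.
From column 2, 452 − (91 + 143 + 87) gives (1,2) = 131.
Using column 4: 83 + 139 + 135 + ? → (3,4) = 452 − 357 = 95.
The remaining cell in main diagonal is (3,3) = 452 − 337 = 115.
The remaining cell in row 1 is (1,3) = 452 − 325 = 127.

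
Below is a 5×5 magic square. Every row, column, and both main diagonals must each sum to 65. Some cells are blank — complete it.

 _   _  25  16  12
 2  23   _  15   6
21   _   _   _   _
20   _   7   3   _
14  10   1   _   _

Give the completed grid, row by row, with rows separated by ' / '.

8 4 25 16 12 / 2 23 19 15 6 / 21 17 13 9 5 / 20 11 7 3 24 / 14 10 1 22 18

The remaining cell in row 2 is (2,3) = 65 − 46 = 19.
Column 1: 2 + 21 + 20 + 14 + ? = 65, so (1,1) = 8.
From column 3, 65 − (25 + 19 + 7 + 1) gives (3,3) = 13.
From main diagonal, 65 − (8 + 23 + 13 + 3) gives (5,5) = 18.
Anti-diagonal must total 65; the given cells sum to 54, so (4,2) = 11.
Row 1: 8 + 25 + 16 + 12 + ? = 65, so (1,2) = 4.
Row 4: 20 + 11 + 7 + 3 + ? = 65, so (4,5) = 24.
Using row 5: 14 + 10 + 1 + 18 + ? → (5,4) = 65 − 43 = 22.
The remaining cell in column 2 is (3,2) = 65 − 48 = 17.
The remaining cell in column 4 is (3,4) = 65 − 56 = 9.
From column 5, 65 − (12 + 6 + 24 + 18) gives (3,5) = 5.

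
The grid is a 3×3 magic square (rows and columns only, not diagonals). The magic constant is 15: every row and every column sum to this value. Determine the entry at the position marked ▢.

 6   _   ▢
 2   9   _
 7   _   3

8

Row 2: 2 + 9 + ? = 15, so (2,3) = 4.
Using row 3: 7 + 3 + ? → (3,2) = 15 − 10 = 5.
Column 2: 9 + 5 + ? = 15, so (1,2) = 1.
Column 3 needs 15; the known cells sum to 7, so (1,3) = 8.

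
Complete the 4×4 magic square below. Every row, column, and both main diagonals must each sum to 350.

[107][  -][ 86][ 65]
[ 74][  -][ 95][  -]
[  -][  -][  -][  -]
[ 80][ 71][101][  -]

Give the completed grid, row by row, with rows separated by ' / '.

107 92 86 65 / 74 77 95 104 / 89 110 68 83 / 80 71 101 98

Row 1 must total 350; the given cells sum to 258, so (1,2) = 92.
The remaining cell in row 4 is (4,4) = 350 − 252 = 98.
From column 1, 350 − (107 + 74 + 80) gives (3,1) = 89.
Using column 3: 86 + 95 + 101 + ? → (3,3) = 350 − 282 = 68.
Main diagonal: 107 + 68 + 98 + ? = 350, so (2,2) = 77.
Anti-diagonal: 65 + 95 + 80 + ? = 350, so (3,2) = 110.
Using row 2: 74 + 77 + 95 + ? → (2,4) = 350 − 246 = 104.
The remaining cell in row 3 is (3,4) = 350 − 267 = 83.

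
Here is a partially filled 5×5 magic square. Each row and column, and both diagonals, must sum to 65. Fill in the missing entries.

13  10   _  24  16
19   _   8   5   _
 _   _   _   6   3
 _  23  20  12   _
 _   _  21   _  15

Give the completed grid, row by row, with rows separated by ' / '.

13 10 2 24 16 / 19 11 8 5 22 / 25 17 14 6 3 / 1 23 20 12 9 / 7 4 21 18 15

The remaining cell in row 1 is (1,3) = 65 − 63 = 2.
The remaining cell in column 3 is (3,3) = 65 − 51 = 14.
From column 4, 65 − (24 + 5 + 6 + 12) gives (5,4) = 18.
Main diagonal needs 65; the known cells sum to 54, so (2,2) = 11.
The remaining cell in anti-diagonal is (5,1) = 65 − 58 = 7.
Row 2: 19 + 11 + 8 + 5 + ? = 65, so (2,5) = 22.
Row 5 must total 65; the given cells sum to 61, so (5,2) = 4.
Column 2 must total 65; the given cells sum to 48, so (3,2) = 17.
Column 5: 16 + 22 + 3 + 15 + ? = 65, so (4,5) = 9.
Row 3 needs 65; the known cells sum to 40, so (3,1) = 25.
Row 4 must total 65; the given cells sum to 64, so (4,1) = 1.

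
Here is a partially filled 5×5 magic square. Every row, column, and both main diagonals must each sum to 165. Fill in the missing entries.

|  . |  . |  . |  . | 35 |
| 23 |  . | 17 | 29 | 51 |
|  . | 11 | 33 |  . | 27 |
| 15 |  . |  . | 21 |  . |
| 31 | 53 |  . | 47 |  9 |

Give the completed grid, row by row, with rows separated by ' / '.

57 19 41 13 35 / 23 45 17 29 51 / 39 11 33 55 27 / 15 37 49 21 43 / 31 53 25 47 9

From row 2, 165 − (23 + 17 + 29 + 51) gives (2,2) = 45.
From row 5, 165 − (31 + 53 + 47 + 9) gives (5,3) = 25.
Column 5 must total 165; the given cells sum to 122, so (4,5) = 43.
From main diagonal, 165 − (45 + 33 + 21 + 9) gives (1,1) = 57.
Anti-diagonal must total 165; the given cells sum to 128, so (4,2) = 37.
Row 4 must total 165; the given cells sum to 116, so (4,3) = 49.
Using column 1: 57 + 23 + 15 + 31 + ? → (3,1) = 165 − 126 = 39.
From column 2, 165 − (45 + 11 + 37 + 53) gives (1,2) = 19.
Column 3 needs 165; the known cells sum to 124, so (1,3) = 41.
Row 1 needs 165; the known cells sum to 152, so (1,4) = 13.
The remaining cell in row 3 is (3,4) = 165 − 110 = 55.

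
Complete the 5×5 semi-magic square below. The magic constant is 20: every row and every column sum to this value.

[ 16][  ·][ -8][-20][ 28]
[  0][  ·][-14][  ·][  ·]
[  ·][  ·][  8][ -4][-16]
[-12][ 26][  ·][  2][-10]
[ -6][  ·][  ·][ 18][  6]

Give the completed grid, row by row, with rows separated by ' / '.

16 4 -8 -20 28 / 0 -2 -14 24 12 / 22 10 8 -4 -16 / -12 26 14 2 -10 / -6 -18 20 18 6

Row 1 needs 20; the known cells sum to 16, so (1,2) = 4.
Row 4: -12 + 26 + 2 + (-10) + ? = 20, so (4,3) = 14.
Column 1: 16 + 0 + (-12) + (-6) + ? = 20, so (3,1) = 22.
The remaining cell in column 3 is (5,3) = 20 − 0 = 20.
From column 4, 20 − (-20 + (-4) + 2 + 18) gives (2,4) = 24.
The remaining cell in column 5 is (2,5) = 20 − 8 = 12.
The remaining cell in row 2 is (2,2) = 20 − 22 = -2.
Row 3 needs 20; the known cells sum to 10, so (3,2) = 10.
Row 5: -6 + 20 + 18 + 6 + ? = 20, so (5,2) = -18.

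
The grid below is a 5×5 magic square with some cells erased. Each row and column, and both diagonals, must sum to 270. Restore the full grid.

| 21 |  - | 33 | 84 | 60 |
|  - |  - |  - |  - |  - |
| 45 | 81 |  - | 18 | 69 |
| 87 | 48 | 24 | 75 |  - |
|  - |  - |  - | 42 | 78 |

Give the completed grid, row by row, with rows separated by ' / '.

21 72 33 84 60 / 63 39 90 51 27 / 45 81 57 18 69 / 87 48 24 75 36 / 54 30 66 42 78

Row 1 needs 270; the known cells sum to 198, so (1,2) = 72.
From row 3, 270 − (45 + 81 + 18 + 69) gives (3,3) = 57.
Row 4: 87 + 48 + 24 + 75 + ? = 270, so (4,5) = 36.
Column 4 needs 270; the known cells sum to 219, so (2,4) = 51.
Column 5 needs 270; the known cells sum to 243, so (2,5) = 27.
From main diagonal, 270 − (21 + 57 + 75 + 78) gives (2,2) = 39.
The remaining cell in anti-diagonal is (5,1) = 270 − 216 = 54.
The remaining cell in column 1 is (2,1) = 270 − 207 = 63.
Column 2 must total 270; the given cells sum to 240, so (5,2) = 30.
Row 2 needs 270; the known cells sum to 180, so (2,3) = 90.
Using row 5: 54 + 30 + 42 + 78 + ? → (5,3) = 270 − 204 = 66.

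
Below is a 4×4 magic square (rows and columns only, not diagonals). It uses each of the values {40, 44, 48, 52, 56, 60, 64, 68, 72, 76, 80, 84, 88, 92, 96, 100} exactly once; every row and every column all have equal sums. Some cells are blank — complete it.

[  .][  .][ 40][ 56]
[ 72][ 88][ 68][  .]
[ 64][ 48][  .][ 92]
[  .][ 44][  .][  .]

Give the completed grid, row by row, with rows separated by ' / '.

The 16 entries sum to 1120, so each line sums to 1120/4 = 280.
The remaining cell in row 2 is (2,4) = 280 − 228 = 52.
Row 3 must total 280; the given cells sum to 204, so (3,3) = 76.
Column 2 needs 280; the known cells sum to 180, so (1,2) = 100.
Column 3 needs 280; the known cells sum to 184, so (4,3) = 96.
From column 4, 280 − (56 + 52 + 92) gives (4,4) = 80.
Using row 1: 100 + 40 + 56 + ? → (1,1) = 280 − 196 = 84.
Row 4 must total 280; the given cells sum to 220, so (4,1) = 60.

84 100 40 56 / 72 88 68 52 / 64 48 76 92 / 60 44 96 80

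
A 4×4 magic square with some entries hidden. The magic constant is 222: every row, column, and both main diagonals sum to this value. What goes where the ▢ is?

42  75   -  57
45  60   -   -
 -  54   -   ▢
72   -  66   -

36

From row 1, 222 − (42 + 75 + 57) gives (1,3) = 48.
Column 1 must total 222; the given cells sum to 159, so (3,1) = 63.
The remaining cell in column 2 is (4,2) = 222 − 189 = 33.
The remaining cell in anti-diagonal is (2,3) = 222 − 183 = 39.
Using row 2: 45 + 60 + 39 + ? → (2,4) = 222 − 144 = 78.
From row 4, 222 − (72 + 33 + 66) gives (4,4) = 51.
The remaining cell in column 3 is (3,3) = 222 − 153 = 69.
Using column 4: 57 + 78 + 51 + ? → (3,4) = 222 − 186 = 36.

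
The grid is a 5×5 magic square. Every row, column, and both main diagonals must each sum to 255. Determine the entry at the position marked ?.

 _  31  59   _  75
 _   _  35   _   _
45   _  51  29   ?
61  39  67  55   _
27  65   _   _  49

The remaining cell in row 4 is (4,5) = 255 − 222 = 33.
The remaining cell in column 3 is (5,3) = 255 − 212 = 43.
Anti-diagonal must total 255; the given cells sum to 192, so (2,4) = 63.
Using row 5: 27 + 65 + 43 + 49 + ? → (5,4) = 255 − 184 = 71.
Column 4: 63 + 29 + 55 + 71 + ? = 255, so (1,4) = 37.
Row 1 must total 255; the given cells sum to 202, so (1,1) = 53.
Column 1 needs 255; the known cells sum to 186, so (2,1) = 69.
From main diagonal, 255 − (53 + 51 + 55 + 49) gives (2,2) = 47.
From row 2, 255 − (69 + 47 + 35 + 63) gives (2,5) = 41.
The remaining cell in column 2 is (3,2) = 255 − 182 = 73.
Column 5 must total 255; the given cells sum to 198, so (3,5) = 57.

57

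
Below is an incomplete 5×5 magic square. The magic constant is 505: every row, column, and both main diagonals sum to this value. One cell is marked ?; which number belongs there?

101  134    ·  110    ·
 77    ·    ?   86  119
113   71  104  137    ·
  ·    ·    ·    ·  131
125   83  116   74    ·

Using row 3: 113 + 71 + 104 + 137 + ? → (3,5) = 505 − 425 = 80.
Row 5 must total 505; the given cells sum to 398, so (5,5) = 107.
From column 1, 505 − (101 + 77 + 113 + 125) gives (4,1) = 89.
The remaining cell in column 4 is (4,4) = 505 − 407 = 98.
Column 5 must total 505; the given cells sum to 437, so (1,5) = 68.
Main diagonal: 101 + 104 + 98 + 107 + ? = 505, so (2,2) = 95.
Anti-diagonal: 68 + 86 + 104 + 125 + ? = 505, so (4,2) = 122.
Row 1 must total 505; the given cells sum to 413, so (1,3) = 92.
Row 2 needs 505; the known cells sum to 377, so (2,3) = 128.

128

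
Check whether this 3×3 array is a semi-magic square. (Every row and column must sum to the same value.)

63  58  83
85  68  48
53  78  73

Row 1: 63 + 58 + 83 = 204.
Row 2: 85 + 68 + 48 = 201.
Row 3: 53 + 78 + 73 = 204.
Column 1: 63 + 85 + 53 = 201.
Column 2: 58 + 68 + 78 = 204.
Column 3: 83 + 48 + 73 = 204.

No — row 3 sums to 204 but row 2 sums to 201.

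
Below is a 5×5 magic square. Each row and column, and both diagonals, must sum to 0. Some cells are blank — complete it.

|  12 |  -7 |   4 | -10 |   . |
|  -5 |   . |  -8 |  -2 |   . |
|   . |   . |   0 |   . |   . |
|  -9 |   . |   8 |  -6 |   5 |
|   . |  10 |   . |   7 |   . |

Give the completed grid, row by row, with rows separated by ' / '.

12 -7 4 -10 1 / -5 6 -8 -2 9 / 3 -11 0 11 -3 / -9 2 8 -6 5 / -1 10 -4 7 -12

From row 1, 0 − (12 + (-7) + 4 + (-10)) gives (1,5) = 1.
From row 4, 0 − (-9 + 8 + (-6) + 5) gives (4,2) = 2.
From column 3, 0 − (4 + (-8) + 0 + 8) gives (5,3) = -4.
Column 4 must total 0; the given cells sum to -11, so (3,4) = 11.
From anti-diagonal, 0 − (1 + (-2) + 0 + 2) gives (5,1) = -1.
Using row 5: -1 + 10 + (-4) + 7 + ? → (5,5) = 0 − 12 = -12.
The remaining cell in column 1 is (3,1) = 0 − (-3) = 3.
Main diagonal must total 0; the given cells sum to -6, so (2,2) = 6.
Using row 2: -5 + 6 + (-8) + (-2) + ? → (2,5) = 0 − (-9) = 9.
The remaining cell in column 2 is (3,2) = 0 − 11 = -11.
Column 5 needs 0; the known cells sum to 3, so (3,5) = -3.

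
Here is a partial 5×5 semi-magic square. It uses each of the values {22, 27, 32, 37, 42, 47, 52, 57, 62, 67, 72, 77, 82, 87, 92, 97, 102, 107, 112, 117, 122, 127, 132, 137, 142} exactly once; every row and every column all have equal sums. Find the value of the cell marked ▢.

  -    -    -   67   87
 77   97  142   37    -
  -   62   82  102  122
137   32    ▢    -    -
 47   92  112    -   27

52

The 25 entries sum to 2050, so each line sums to 2050/5 = 410.
Row 2: 77 + 97 + 142 + 37 + ? = 410, so (2,5) = 57.
From row 3, 410 − (62 + 82 + 102 + 122) gives (3,1) = 42.
Using row 5: 47 + 92 + 112 + 27 + ? → (5,4) = 410 − 278 = 132.
Column 1 needs 410; the known cells sum to 303, so (1,1) = 107.
The remaining cell in column 2 is (1,2) = 410 − 283 = 127.
The remaining cell in column 4 is (4,4) = 410 − 338 = 72.
The remaining cell in column 5 is (4,5) = 410 − 293 = 117.
Row 1: 107 + 127 + 67 + 87 + ? = 410, so (1,3) = 22.
The remaining cell in row 4 is (4,3) = 410 − 358 = 52.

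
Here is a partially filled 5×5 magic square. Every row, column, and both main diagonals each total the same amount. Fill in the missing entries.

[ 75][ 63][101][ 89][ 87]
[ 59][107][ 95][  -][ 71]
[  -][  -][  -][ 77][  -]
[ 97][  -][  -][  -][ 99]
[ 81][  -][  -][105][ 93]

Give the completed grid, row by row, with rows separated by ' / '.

75 63 101 89 87 / 59 107 95 83 71 / 103 91 79 77 65 / 97 85 73 61 99 / 81 69 67 105 93

Row 1 is already complete: 75 + 63 + 101 + 89 + 87 = 415, so that is the magic constant.
The remaining cell in row 2 is (2,4) = 415 − 332 = 83.
Column 1: 75 + 59 + 97 + 81 + ? = 415, so (3,1) = 103.
Column 4: 89 + 83 + 77 + 105 + ? = 415, so (4,4) = 61.
Column 5 needs 415; the known cells sum to 350, so (3,5) = 65.
Main diagonal must total 415; the given cells sum to 336, so (3,3) = 79.
Anti-diagonal needs 415; the known cells sum to 330, so (4,2) = 85.
The remaining cell in row 3 is (3,2) = 415 − 324 = 91.
From row 4, 415 − (97 + 85 + 61 + 99) gives (4,3) = 73.
The remaining cell in column 2 is (5,2) = 415 − 346 = 69.
Column 3: 101 + 95 + 79 + 73 + ? = 415, so (5,3) = 67.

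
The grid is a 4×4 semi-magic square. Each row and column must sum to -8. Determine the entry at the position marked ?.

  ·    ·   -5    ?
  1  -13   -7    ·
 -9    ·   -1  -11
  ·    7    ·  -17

Row 2: 1 + (-13) + (-7) + ? = -8, so (2,4) = 11.
Row 3 must total -8; the given cells sum to -21, so (3,2) = 13.
The remaining cell in column 2 is (1,2) = -8 − 7 = -15.
Column 3 needs -8; the known cells sum to -13, so (4,3) = 5.
The remaining cell in column 4 is (1,4) = -8 − (-17) = 9.

9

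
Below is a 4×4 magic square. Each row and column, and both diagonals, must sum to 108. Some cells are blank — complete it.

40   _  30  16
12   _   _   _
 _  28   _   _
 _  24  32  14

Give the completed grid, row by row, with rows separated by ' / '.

Using row 1: 40 + 30 + 16 + ? → (1,2) = 108 − 86 = 22.
The remaining cell in row 4 is (4,1) = 108 − 70 = 38.
Column 1: 40 + 12 + 38 + ? = 108, so (3,1) = 18.
Column 2: 22 + 28 + 24 + ? = 108, so (2,2) = 34.
Main diagonal: 40 + 34 + 14 + ? = 108, so (3,3) = 20.
The remaining cell in anti-diagonal is (2,3) = 108 − 82 = 26.
Row 2 needs 108; the known cells sum to 72, so (2,4) = 36.
Using row 3: 18 + 28 + 20 + ? → (3,4) = 108 − 66 = 42.

40 22 30 16 / 12 34 26 36 / 18 28 20 42 / 38 24 32 14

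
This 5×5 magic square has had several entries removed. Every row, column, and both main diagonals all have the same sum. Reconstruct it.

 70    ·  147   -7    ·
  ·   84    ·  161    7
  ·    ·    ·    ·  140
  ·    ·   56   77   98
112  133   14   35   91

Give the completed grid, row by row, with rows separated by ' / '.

Row 5 is already complete: 112 + 133 + 14 + 35 + 91 = 385, so that is the magic constant.
The remaining cell in column 4 is (3,4) = 385 − 266 = 119.
Using column 5: 7 + 140 + 98 + 91 + ? → (1,5) = 385 − 336 = 49.
Using main diagonal: 70 + 84 + 77 + 91 + ? → (3,3) = 385 − 322 = 63.
The remaining cell in anti-diagonal is (4,2) = 385 − 385 = 0.
Using row 1: 70 + 147 + (-7) + 49 + ? → (1,2) = 385 − 259 = 126.
Row 4 needs 385; the known cells sum to 231, so (4,1) = 154.
The remaining cell in column 2 is (3,2) = 385 − 343 = 42.
Column 3 must total 385; the given cells sum to 280, so (2,3) = 105.
Row 2 needs 385; the known cells sum to 357, so (2,1) = 28.
Using row 3: 42 + 63 + 119 + 140 + ? → (3,1) = 385 − 364 = 21.

70 126 147 -7 49 / 28 84 105 161 7 / 21 42 63 119 140 / 154 0 56 77 98 / 112 133 14 35 91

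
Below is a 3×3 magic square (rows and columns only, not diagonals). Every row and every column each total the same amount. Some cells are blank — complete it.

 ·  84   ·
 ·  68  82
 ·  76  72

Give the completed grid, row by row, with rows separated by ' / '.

Column 2 is already complete: 84 + 68 + 76 = 228, so that is the magic constant.
From row 2, 228 − (68 + 82) gives (2,1) = 78.
Row 3 must total 228; the given cells sum to 148, so (3,1) = 80.
Using column 1: 78 + 80 + ? → (1,1) = 228 − 158 = 70.
Column 3 must total 228; the given cells sum to 154, so (1,3) = 74.

70 84 74 / 78 68 82 / 80 76 72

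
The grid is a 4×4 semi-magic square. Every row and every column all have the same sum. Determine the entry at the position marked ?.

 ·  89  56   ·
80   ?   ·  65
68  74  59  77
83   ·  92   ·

Row 3 is complete and sums to 278; that is the magic constant.
Using column 1: 80 + 68 + 83 + ? → (1,1) = 278 − 231 = 47.
Using column 3: 56 + 59 + 92 + ? → (2,3) = 278 − 207 = 71.
The remaining cell in row 1 is (1,4) = 278 − 192 = 86.
Row 2 needs 278; the known cells sum to 216, so (2,2) = 62.

62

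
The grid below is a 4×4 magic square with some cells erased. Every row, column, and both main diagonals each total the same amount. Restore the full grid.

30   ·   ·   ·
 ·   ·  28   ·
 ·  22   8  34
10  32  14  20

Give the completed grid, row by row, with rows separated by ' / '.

30 4 26 16 / 24 18 28 6 / 12 22 8 34 / 10 32 14 20

Row 4 is already complete: 10 + 32 + 14 + 20 = 76, so that is the magic constant.
Using row 3: 22 + 8 + 34 + ? → (3,1) = 76 − 64 = 12.
The remaining cell in column 1 is (2,1) = 76 − 52 = 24.
Column 3 must total 76; the given cells sum to 50, so (1,3) = 26.
Using main diagonal: 30 + 8 + 20 + ? → (2,2) = 76 − 58 = 18.
From anti-diagonal, 76 − (28 + 22 + 10) gives (1,4) = 16.
Row 1: 30 + 26 + 16 + ? = 76, so (1,2) = 4.
Using row 2: 24 + 18 + 28 + ? → (2,4) = 76 − 70 = 6.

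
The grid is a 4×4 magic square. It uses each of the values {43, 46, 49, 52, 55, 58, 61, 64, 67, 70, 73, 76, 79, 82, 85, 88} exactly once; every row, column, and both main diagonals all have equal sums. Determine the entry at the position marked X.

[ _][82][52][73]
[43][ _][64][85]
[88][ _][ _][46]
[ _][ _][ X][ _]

The 16 entries sum to 1048, so each line sums to 1048/4 = 262.
Row 1: 82 + 52 + 73 + ? = 262, so (1,1) = 55.
The remaining cell in row 2 is (2,2) = 262 − 192 = 70.
Column 1: 55 + 43 + 88 + ? = 262, so (4,1) = 76.
Column 4 needs 262; the known cells sum to 204, so (4,4) = 58.
Main diagonal must total 262; the given cells sum to 183, so (3,3) = 79.
Using anti-diagonal: 73 + 64 + 76 + ? → (3,2) = 262 − 213 = 49.
Using column 2: 82 + 70 + 49 + ? → (4,2) = 262 − 201 = 61.
Column 3 must total 262; the given cells sum to 195, so (4,3) = 67.

67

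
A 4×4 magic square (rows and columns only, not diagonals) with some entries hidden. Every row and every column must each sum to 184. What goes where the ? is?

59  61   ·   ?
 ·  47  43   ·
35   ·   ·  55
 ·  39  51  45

31

Row 4 must total 184; the given cells sum to 135, so (4,1) = 49.
Column 1 needs 184; the known cells sum to 143, so (2,1) = 41.
Column 2 needs 184; the known cells sum to 147, so (3,2) = 37.
Row 2 needs 184; the known cells sum to 131, so (2,4) = 53.
The remaining cell in row 3 is (3,3) = 184 − 127 = 57.
The remaining cell in column 3 is (1,3) = 184 − 151 = 33.
The remaining cell in column 4 is (1,4) = 184 − 153 = 31.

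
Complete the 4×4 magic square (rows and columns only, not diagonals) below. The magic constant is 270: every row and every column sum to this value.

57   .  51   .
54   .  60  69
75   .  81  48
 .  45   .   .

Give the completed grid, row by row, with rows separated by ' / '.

57 72 51 90 / 54 87 60 69 / 75 66 81 48 / 84 45 78 63

Row 2 must total 270; the given cells sum to 183, so (2,2) = 87.
From row 3, 270 − (75 + 81 + 48) gives (3,2) = 66.
Column 1: 57 + 54 + 75 + ? = 270, so (4,1) = 84.
Column 2 needs 270; the known cells sum to 198, so (1,2) = 72.
Using column 3: 51 + 60 + 81 + ? → (4,3) = 270 − 192 = 78.
Row 1 must total 270; the given cells sum to 180, so (1,4) = 90.
Row 4 needs 270; the known cells sum to 207, so (4,4) = 63.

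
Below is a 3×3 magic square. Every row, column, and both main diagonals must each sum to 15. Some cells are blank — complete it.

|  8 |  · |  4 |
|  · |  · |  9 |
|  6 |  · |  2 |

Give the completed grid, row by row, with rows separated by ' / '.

Using row 1: 8 + 4 + ? → (1,2) = 15 − 12 = 3.
Row 3 needs 15; the known cells sum to 8, so (3,2) = 7.
From column 1, 15 − (8 + 6) gives (2,1) = 1.
From column 2, 15 − (3 + 7) gives (2,2) = 5.

8 3 4 / 1 5 9 / 6 7 2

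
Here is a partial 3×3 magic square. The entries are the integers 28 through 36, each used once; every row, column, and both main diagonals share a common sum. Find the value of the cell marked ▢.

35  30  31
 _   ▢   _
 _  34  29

32

The entries are 28 through 36, which sum to 288, so each line sums to 288/3 = 96.
Row 3: 34 + 29 + ? = 96, so (3,1) = 33.
From column 1, 96 − (35 + 33) gives (2,1) = 28.
Column 2 needs 96; the known cells sum to 64, so (2,2) = 32.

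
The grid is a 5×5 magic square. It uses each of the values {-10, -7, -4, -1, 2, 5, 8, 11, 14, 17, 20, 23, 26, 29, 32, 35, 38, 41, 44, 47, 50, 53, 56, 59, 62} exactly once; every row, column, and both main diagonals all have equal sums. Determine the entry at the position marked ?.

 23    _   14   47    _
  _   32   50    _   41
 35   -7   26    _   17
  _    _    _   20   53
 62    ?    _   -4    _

The 25 entries sum to 650, so each line sums to 650/5 = 130.
The remaining cell in row 3 is (3,4) = 130 − 71 = 59.
The remaining cell in column 4 is (2,4) = 130 − 122 = 8.
Main diagonal must total 130; the given cells sum to 101, so (5,5) = 29.
Row 2 needs 130; the known cells sum to 131, so (2,1) = -1.
Column 1 must total 130; the given cells sum to 119, so (4,1) = 11.
The remaining cell in column 5 is (1,5) = 130 − 140 = -10.
Anti-diagonal must total 130; the given cells sum to 86, so (4,2) = 44.
From row 1, 130 − (23 + 14 + 47 + (-10)) gives (1,2) = 56.
Using row 4: 11 + 44 + 20 + 53 + ? → (4,3) = 130 − 128 = 2.
Column 2: 56 + 32 + (-7) + 44 + ? = 130, so (5,2) = 5.

5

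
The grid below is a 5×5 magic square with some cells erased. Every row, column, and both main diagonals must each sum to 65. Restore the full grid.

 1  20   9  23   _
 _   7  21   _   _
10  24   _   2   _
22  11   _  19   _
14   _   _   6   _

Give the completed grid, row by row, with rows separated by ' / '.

From row 1, 65 − (1 + 20 + 9 + 23) gives (1,5) = 12.
Column 1: 1 + 10 + 22 + 14 + ? = 65, so (2,1) = 18.
Column 2 needs 65; the known cells sum to 62, so (5,2) = 3.
Using column 4: 23 + 2 + 19 + 6 + ? → (2,4) = 65 − 50 = 15.
Anti-diagonal needs 65; the known cells sum to 52, so (3,3) = 13.
From row 2, 65 − (18 + 7 + 21 + 15) gives (2,5) = 4.
From row 3, 65 − (10 + 24 + 13 + 2) gives (3,5) = 16.
Main diagonal must total 65; the given cells sum to 40, so (5,5) = 25.
Row 5: 14 + 3 + 6 + 25 + ? = 65, so (5,3) = 17.
Column 3 needs 65; the known cells sum to 60, so (4,3) = 5.
Using column 5: 12 + 4 + 16 + 25 + ? → (4,5) = 65 − 57 = 8.

1 20 9 23 12 / 18 7 21 15 4 / 10 24 13 2 16 / 22 11 5 19 8 / 14 3 17 6 25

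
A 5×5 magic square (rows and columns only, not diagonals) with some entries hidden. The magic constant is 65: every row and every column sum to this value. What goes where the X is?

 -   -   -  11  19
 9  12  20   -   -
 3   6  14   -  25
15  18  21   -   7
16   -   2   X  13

10

Row 3 needs 65; the known cells sum to 48, so (3,4) = 17.
Using row 4: 15 + 18 + 21 + 7 + ? → (4,4) = 65 − 61 = 4.
Column 1 needs 65; the known cells sum to 43, so (1,1) = 22.
Using column 3: 20 + 14 + 21 + 2 + ? → (1,3) = 65 − 57 = 8.
From column 5, 65 − (19 + 25 + 7 + 13) gives (2,5) = 1.
From row 1, 65 − (22 + 8 + 11 + 19) gives (1,2) = 5.
Row 2 needs 65; the known cells sum to 42, so (2,4) = 23.
Column 2: 5 + 12 + 6 + 18 + ? = 65, so (5,2) = 24.
The remaining cell in column 4 is (5,4) = 65 − 55 = 10.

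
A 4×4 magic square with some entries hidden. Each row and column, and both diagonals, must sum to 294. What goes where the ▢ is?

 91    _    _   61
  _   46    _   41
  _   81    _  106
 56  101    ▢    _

Column 2 needs 294; the known cells sum to 228, so (1,2) = 66.
Column 4: 61 + 41 + 106 + ? = 294, so (4,4) = 86.
Main diagonal must total 294; the given cells sum to 223, so (3,3) = 71.
The remaining cell in anti-diagonal is (2,3) = 294 − 198 = 96.
Row 1 needs 294; the known cells sum to 218, so (1,3) = 76.
Row 2 must total 294; the given cells sum to 183, so (2,1) = 111.
Row 3 must total 294; the given cells sum to 258, so (3,1) = 36.
Row 4 needs 294; the known cells sum to 243, so (4,3) = 51.

51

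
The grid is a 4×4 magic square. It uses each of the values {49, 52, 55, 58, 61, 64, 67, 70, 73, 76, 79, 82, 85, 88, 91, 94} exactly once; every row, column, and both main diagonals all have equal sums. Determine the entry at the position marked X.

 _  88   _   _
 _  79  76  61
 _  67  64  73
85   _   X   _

The 16 entries sum to 1144, so each line sums to 1144/4 = 286.
Using row 2: 79 + 76 + 61 + ? → (2,1) = 286 − 216 = 70.
Row 3 must total 286; the given cells sum to 204, so (3,1) = 82.
Using column 1: 70 + 82 + 85 + ? → (1,1) = 286 − 237 = 49.
Column 2 must total 286; the given cells sum to 234, so (4,2) = 52.
Main diagonal must total 286; the given cells sum to 192, so (4,4) = 94.
Anti-diagonal: 76 + 67 + 85 + ? = 286, so (1,4) = 58.
From row 1, 286 − (49 + 88 + 58) gives (1,3) = 91.
The remaining cell in row 4 is (4,3) = 286 − 231 = 55.

55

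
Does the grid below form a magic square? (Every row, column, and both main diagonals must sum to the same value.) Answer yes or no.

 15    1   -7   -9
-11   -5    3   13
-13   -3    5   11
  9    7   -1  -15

Row 1: 15 + 1 + (-7) + (-9) = 0.
Row 2: -11 + (-5) + 3 + 13 = 0.
Row 3: -13 + (-3) + 5 + 11 = 0.
Row 4: 9 + 7 + (-1) + (-15) = 0.
Column 1: 15 + (-11) + (-13) + 9 = 0.
Column 2: 1 + (-5) + (-3) + 7 = 0.
Column 3: -7 + 3 + 5 + (-1) = 0.
Column 4: -9 + 13 + 11 + (-15) = 0.
Main diagonal: 15 + (-5) + 5 + (-15) = 0.
Anti-diagonal: -9 + 3 + (-3) + 9 = 0.
All lines sum to 0.

Yes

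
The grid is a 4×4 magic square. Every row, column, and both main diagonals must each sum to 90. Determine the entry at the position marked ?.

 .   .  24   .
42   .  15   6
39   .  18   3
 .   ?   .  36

21

Row 2 must total 90; the given cells sum to 63, so (2,2) = 27.
Using row 3: 39 + 18 + 3 + ? → (3,2) = 90 − 60 = 30.
From column 3, 90 − (24 + 15 + 18) gives (4,3) = 33.
From column 4, 90 − (6 + 3 + 36) gives (1,4) = 45.
From main diagonal, 90 − (27 + 18 + 36) gives (1,1) = 9.
Anti-diagonal: 45 + 15 + 30 + ? = 90, so (4,1) = 0.
Row 1 must total 90; the given cells sum to 78, so (1,2) = 12.
Row 4: 0 + 33 + 36 + ? = 90, so (4,2) = 21.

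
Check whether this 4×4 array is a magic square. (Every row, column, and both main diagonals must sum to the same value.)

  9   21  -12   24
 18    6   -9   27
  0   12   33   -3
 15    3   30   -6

Yes

Row 1: 9 + 21 + (-12) + 24 = 42.
Row 2: 18 + 6 + (-9) + 27 = 42.
Row 3: 0 + 12 + 33 + (-3) = 42.
Row 4: 15 + 3 + 30 + (-6) = 42.
Column 1: 9 + 18 + 0 + 15 = 42.
Column 2: 21 + 6 + 12 + 3 = 42.
Column 3: -12 + (-9) + 33 + 30 = 42.
Column 4: 24 + 27 + (-3) + (-6) = 42.
Main diagonal: 9 + 6 + 33 + (-6) = 42.
Anti-diagonal: 24 + (-9) + 12 + 15 = 42.
All lines sum to 42.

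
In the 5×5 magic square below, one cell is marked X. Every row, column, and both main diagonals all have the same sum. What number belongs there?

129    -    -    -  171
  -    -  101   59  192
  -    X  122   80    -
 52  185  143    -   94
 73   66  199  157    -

164

Anti-diagonal is complete and sums to 610; that is the magic constant.
Row 4 must total 610; the given cells sum to 474, so (4,4) = 136.
From row 5, 610 − (73 + 66 + 199 + 157) gives (5,5) = 115.
The remaining cell in column 3 is (1,3) = 610 − 565 = 45.
From column 4, 610 − (59 + 80 + 136 + 157) gives (1,4) = 178.
The remaining cell in column 5 is (3,5) = 610 − 572 = 38.
Main diagonal: 129 + 122 + 136 + 115 + ? = 610, so (2,2) = 108.
Row 1 must total 610; the given cells sum to 523, so (1,2) = 87.
The remaining cell in row 2 is (2,1) = 610 − 460 = 150.
Column 1 needs 610; the known cells sum to 404, so (3,1) = 206.
Column 2 must total 610; the given cells sum to 446, so (3,2) = 164.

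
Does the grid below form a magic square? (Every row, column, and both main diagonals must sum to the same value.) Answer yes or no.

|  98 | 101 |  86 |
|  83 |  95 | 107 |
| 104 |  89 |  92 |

Row 1: 98 + 101 + 86 = 285.
Row 2: 83 + 95 + 107 = 285.
Row 3: 104 + 89 + 92 = 285.
Column 1: 98 + 83 + 104 = 285.
Column 2: 101 + 95 + 89 = 285.
Column 3: 86 + 107 + 92 = 285.
Main diagonal: 98 + 95 + 92 = 285.
Anti-diagonal: 86 + 95 + 104 = 285.
All lines sum to 285.

Yes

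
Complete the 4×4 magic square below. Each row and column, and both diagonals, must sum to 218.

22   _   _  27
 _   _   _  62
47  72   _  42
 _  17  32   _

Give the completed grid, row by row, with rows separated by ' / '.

Row 3 needs 218; the known cells sum to 161, so (3,3) = 57.
Column 4 needs 218; the known cells sum to 131, so (4,4) = 87.
Using main diagonal: 22 + 57 + 87 + ? → (2,2) = 218 − 166 = 52.
From row 4, 218 − (17 + 32 + 87) gives (4,1) = 82.
Column 1 must total 218; the given cells sum to 151, so (2,1) = 67.
Column 2 must total 218; the given cells sum to 141, so (1,2) = 77.
From anti-diagonal, 218 − (27 + 72 + 82) gives (2,3) = 37.
The remaining cell in row 1 is (1,3) = 218 − 126 = 92.

22 77 92 27 / 67 52 37 62 / 47 72 57 42 / 82 17 32 87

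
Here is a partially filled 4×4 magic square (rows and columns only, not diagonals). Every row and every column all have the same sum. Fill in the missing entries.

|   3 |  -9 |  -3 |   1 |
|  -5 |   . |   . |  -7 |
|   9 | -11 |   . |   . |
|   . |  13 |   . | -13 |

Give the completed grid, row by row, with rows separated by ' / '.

Row 1 is already complete: 3 + -9 + -3 + 1 = -8, so that is the magic constant.
From column 1, -8 − (3 + (-5) + 9) gives (4,1) = -15.
Column 2 needs -8; the known cells sum to -7, so (2,2) = -1.
Column 4 must total -8; the given cells sum to -19, so (3,4) = 11.
Row 2: -5 + (-1) + (-7) + ? = -8, so (2,3) = 5.
Row 3: 9 + (-11) + 11 + ? = -8, so (3,3) = -17.
From row 4, -8 − (-15 + 13 + (-13)) gives (4,3) = 7.

3 -9 -3 1 / -5 -1 5 -7 / 9 -11 -17 11 / -15 13 7 -13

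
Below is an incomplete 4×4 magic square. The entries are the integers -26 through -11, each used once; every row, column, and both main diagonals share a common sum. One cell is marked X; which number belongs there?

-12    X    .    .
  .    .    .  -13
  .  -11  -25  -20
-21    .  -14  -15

The entries are -26 through -11, which sum to -296, so each line sums to -296/4 = -74.
The remaining cell in row 3 is (3,1) = -74 − (-56) = -18.
Row 4: -21 + (-14) + (-15) + ? = -74, so (4,2) = -24.
Column 1: -12 + (-18) + (-21) + ? = -74, so (2,1) = -23.
Column 4 needs -74; the known cells sum to -48, so (1,4) = -26.
Using main diagonal: -12 + (-25) + (-15) + ? → (2,2) = -74 − (-52) = -22.
Anti-diagonal needs -74; the known cells sum to -58, so (2,3) = -16.
From column 2, -74 − (-22 + (-11) + (-24)) gives (1,2) = -17.

-17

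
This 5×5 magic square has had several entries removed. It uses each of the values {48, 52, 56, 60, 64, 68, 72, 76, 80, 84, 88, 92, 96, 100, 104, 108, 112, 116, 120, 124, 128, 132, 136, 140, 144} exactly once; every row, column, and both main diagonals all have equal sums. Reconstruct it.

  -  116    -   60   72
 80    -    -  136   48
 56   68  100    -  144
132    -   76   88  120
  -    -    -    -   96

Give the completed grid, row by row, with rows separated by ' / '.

104 116 128 60 72 / 80 92 124 136 48 / 56 68 100 112 144 / 132 64 76 88 120 / 108 140 52 84 96

The 25 entries sum to 2400, so each line sums to 2400/5 = 480.
Row 3 needs 480; the known cells sum to 368, so (3,4) = 112.
Row 4 needs 480; the known cells sum to 416, so (4,2) = 64.
Column 4 needs 480; the known cells sum to 396, so (5,4) = 84.
Anti-diagonal needs 480; the known cells sum to 372, so (5,1) = 108.
Column 1: 80 + 56 + 132 + 108 + ? = 480, so (1,1) = 104.
The remaining cell in main diagonal is (2,2) = 480 − 388 = 92.
Row 1: 104 + 116 + 60 + 72 + ? = 480, so (1,3) = 128.
Row 2: 80 + 92 + 136 + 48 + ? = 480, so (2,3) = 124.
Using column 2: 116 + 92 + 68 + 64 + ? → (5,2) = 480 − 340 = 140.
The remaining cell in column 3 is (5,3) = 480 − 428 = 52.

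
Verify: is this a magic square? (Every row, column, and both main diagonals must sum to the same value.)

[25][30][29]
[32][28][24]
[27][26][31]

Row 1: 25 + 30 + 29 = 84.
Row 2: 32 + 28 + 24 = 84.
Row 3: 27 + 26 + 31 = 84.
Column 1: 25 + 32 + 27 = 84.
Column 2: 30 + 28 + 26 = 84.
Column 3: 29 + 24 + 31 = 84.
Main diagonal: 25 + 28 + 31 = 84.
Anti-diagonal: 29 + 28 + 27 = 84.
All lines sum to 84.

Yes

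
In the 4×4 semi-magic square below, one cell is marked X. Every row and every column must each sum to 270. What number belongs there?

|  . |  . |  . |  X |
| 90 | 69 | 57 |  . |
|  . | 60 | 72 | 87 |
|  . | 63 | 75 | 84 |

45

Row 2 must total 270; the given cells sum to 216, so (2,4) = 54.
Using row 3: 60 + 72 + 87 + ? → (3,1) = 270 − 219 = 51.
From row 4, 270 − (63 + 75 + 84) gives (4,1) = 48.
The remaining cell in column 1 is (1,1) = 270 − 189 = 81.
Column 2 must total 270; the given cells sum to 192, so (1,2) = 78.
Using column 3: 57 + 72 + 75 + ? → (1,3) = 270 − 204 = 66.
From column 4, 270 − (54 + 87 + 84) gives (1,4) = 45.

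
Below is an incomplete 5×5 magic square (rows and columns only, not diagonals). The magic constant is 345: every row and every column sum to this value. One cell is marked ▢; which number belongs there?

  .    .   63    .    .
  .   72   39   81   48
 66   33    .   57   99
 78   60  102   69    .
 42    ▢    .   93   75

Row 2: 72 + 39 + 81 + 48 + ? = 345, so (2,1) = 105.
Row 3 must total 345; the given cells sum to 255, so (3,3) = 90.
The remaining cell in row 4 is (4,5) = 345 − 309 = 36.
Column 1 must total 345; the given cells sum to 291, so (1,1) = 54.
The remaining cell in column 3 is (5,3) = 345 − 294 = 51.
Column 4: 81 + 57 + 69 + 93 + ? = 345, so (1,4) = 45.
Column 5 needs 345; the known cells sum to 258, so (1,5) = 87.
From row 1, 345 − (54 + 63 + 45 + 87) gives (1,2) = 96.
The remaining cell in row 5 is (5,2) = 345 − 261 = 84.

84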